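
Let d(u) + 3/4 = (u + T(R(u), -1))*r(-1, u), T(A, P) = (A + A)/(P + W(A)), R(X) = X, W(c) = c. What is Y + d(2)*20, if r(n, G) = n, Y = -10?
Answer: -145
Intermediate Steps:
T(A, P) = 2*A/(A + P) (T(A, P) = (A + A)/(P + A) = (2*A)/(A + P) = 2*A/(A + P))
d(u) = -3/4 - u - 2*u/(-1 + u) (d(u) = -3/4 + (u + 2*u/(u - 1))*(-1) = -3/4 + (u + 2*u/(-1 + u))*(-1) = -3/4 + (-u - 2*u/(-1 + u)) = -3/4 - u - 2*u/(-1 + u))
Y + d(2)*20 = -10 + ((3 - 7*2 - 4*2**2)/(4*(-1 + 2)))*20 = -10 + ((1/4)*(3 - 14 - 4*4)/1)*20 = -10 + ((1/4)*1*(3 - 14 - 16))*20 = -10 + ((1/4)*1*(-27))*20 = -10 - 27/4*20 = -10 - 135 = -145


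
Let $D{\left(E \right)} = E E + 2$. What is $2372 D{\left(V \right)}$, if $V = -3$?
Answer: $26092$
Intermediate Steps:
$D{\left(E \right)} = 2 + E^{2}$ ($D{\left(E \right)} = E^{2} + 2 = 2 + E^{2}$)
$2372 D{\left(V \right)} = 2372 \left(2 + \left(-3\right)^{2}\right) = 2372 \left(2 + 9\right) = 2372 \cdot 11 = 26092$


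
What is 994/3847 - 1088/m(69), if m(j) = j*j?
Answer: 546898/18315567 ≈ 0.029860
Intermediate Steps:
m(j) = j**2
994/3847 - 1088/m(69) = 994/3847 - 1088/(69**2) = 994*(1/3847) - 1088/4761 = 994/3847 - 1088*1/4761 = 994/3847 - 1088/4761 = 546898/18315567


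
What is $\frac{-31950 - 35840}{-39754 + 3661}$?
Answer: $\frac{67790}{36093} \approx 1.8782$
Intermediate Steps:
$\frac{-31950 - 35840}{-39754 + 3661} = - \frac{67790}{-36093} = \left(-67790\right) \left(- \frac{1}{36093}\right) = \frac{67790}{36093}$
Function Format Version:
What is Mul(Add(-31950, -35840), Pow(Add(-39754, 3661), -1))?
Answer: Rational(67790, 36093) ≈ 1.8782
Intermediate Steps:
Mul(Add(-31950, -35840), Pow(Add(-39754, 3661), -1)) = Mul(-67790, Pow(-36093, -1)) = Mul(-67790, Rational(-1, 36093)) = Rational(67790, 36093)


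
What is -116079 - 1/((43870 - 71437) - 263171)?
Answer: -33748576301/290738 ≈ -1.1608e+5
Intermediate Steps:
-116079 - 1/((43870 - 71437) - 263171) = -116079 - 1/(-27567 - 263171) = -116079 - 1/(-290738) = -116079 - 1*(-1/290738) = -116079 + 1/290738 = -33748576301/290738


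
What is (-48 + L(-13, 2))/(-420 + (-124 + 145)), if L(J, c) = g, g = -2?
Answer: 50/399 ≈ 0.12531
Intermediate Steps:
L(J, c) = -2
(-48 + L(-13, 2))/(-420 + (-124 + 145)) = (-48 - 2)/(-420 + (-124 + 145)) = -50/(-420 + 21) = -50/(-399) = -50*(-1/399) = 50/399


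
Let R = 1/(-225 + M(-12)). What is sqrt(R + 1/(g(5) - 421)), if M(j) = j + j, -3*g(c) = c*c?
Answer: I*sqrt(163162230)/160356 ≈ 0.079657*I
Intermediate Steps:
g(c) = -c**2/3 (g(c) = -c*c/3 = -c**2/3)
M(j) = 2*j
R = -1/249 (R = 1/(-225 + 2*(-12)) = 1/(-225 - 24) = 1/(-249) = -1/249 ≈ -0.0040161)
sqrt(R + 1/(g(5) - 421)) = sqrt(-1/249 + 1/(-1/3*5**2 - 421)) = sqrt(-1/249 + 1/(-1/3*25 - 421)) = sqrt(-1/249 + 1/(-25/3 - 421)) = sqrt(-1/249 + 1/(-1288/3)) = sqrt(-1/249 - 3/1288) = sqrt(-2035/320712) = I*sqrt(163162230)/160356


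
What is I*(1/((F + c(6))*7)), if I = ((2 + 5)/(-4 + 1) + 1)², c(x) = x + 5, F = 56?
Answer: 16/4221 ≈ 0.0037906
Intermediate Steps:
c(x) = 5 + x
I = 16/9 (I = (7/(-3) + 1)² = (7*(-⅓) + 1)² = (-7/3 + 1)² = (-4/3)² = 16/9 ≈ 1.7778)
I*(1/((F + c(6))*7)) = 16*(1/((56 + (5 + 6))*7))/9 = 16*((⅐)/(56 + 11))/9 = 16*((⅐)/67)/9 = 16*((1/67)*(⅐))/9 = (16/9)*(1/469) = 16/4221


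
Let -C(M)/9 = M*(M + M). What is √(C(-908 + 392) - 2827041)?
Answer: I*√7619649 ≈ 2760.4*I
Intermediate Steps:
C(M) = -18*M² (C(M) = -9*M*(M + M) = -9*M*2*M = -18*M²)
√(C(-908 + 392) - 2827041) = √(-18*(-908 + 392)² - 2827041) = √(-18*(-516)² - 2827041) = √(-18*266256 - 2827041) = √(-4792608 - 2827041) = √(-7619649) = I*√7619649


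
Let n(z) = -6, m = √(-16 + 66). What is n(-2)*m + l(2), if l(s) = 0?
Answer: -30*√2 ≈ -42.426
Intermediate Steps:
m = 5*√2 (m = √50 = 5*√2 ≈ 7.0711)
n(-2)*m + l(2) = -30*√2 + 0 = -30*√2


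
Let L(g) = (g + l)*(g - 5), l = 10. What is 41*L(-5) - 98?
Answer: -2148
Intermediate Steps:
L(g) = (-5 + g)*(10 + g) (L(g) = (g + 10)*(g - 5) = (10 + g)*(-5 + g) = (-5 + g)*(10 + g))
41*L(-5) - 98 = 41*(-50 + (-5)**2 + 5*(-5)) - 98 = 41*(-50 + 25 - 25) - 98 = 41*(-50) - 98 = -2050 - 98 = -2148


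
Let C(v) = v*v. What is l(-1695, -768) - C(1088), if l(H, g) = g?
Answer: -1184512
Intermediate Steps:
C(v) = v²
l(-1695, -768) - C(1088) = -768 - 1*1088² = -768 - 1*1183744 = -768 - 1183744 = -1184512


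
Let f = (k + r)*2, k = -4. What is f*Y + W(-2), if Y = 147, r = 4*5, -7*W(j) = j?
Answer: 32930/7 ≈ 4704.3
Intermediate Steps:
W(j) = -j/7
r = 20
f = 32 (f = (-4 + 20)*2 = 16*2 = 32)
f*Y + W(-2) = 32*147 - ⅐*(-2) = 4704 + 2/7 = 32930/7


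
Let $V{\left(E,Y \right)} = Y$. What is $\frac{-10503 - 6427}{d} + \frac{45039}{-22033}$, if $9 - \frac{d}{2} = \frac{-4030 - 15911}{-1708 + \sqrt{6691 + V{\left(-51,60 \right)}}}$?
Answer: $\frac{97727190107435}{29860487646} - \frac{11253371 \sqrt{6751}}{1355262} \approx 2590.5$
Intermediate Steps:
$d = 18 + \frac{39882}{-1708 + \sqrt{6751}}$ ($d = 18 - 2 \frac{-4030 - 15911}{-1708 + \sqrt{6691 + 60}} = 18 - 2 \left(- \frac{19941}{-1708 + \sqrt{6751}}\right) = 18 + \frac{39882}{-1708 + \sqrt{6751}} \approx -6.5302$)
$\frac{-10503 - 6427}{d} + \frac{45039}{-22033} = \frac{-10503 - 6427}{- \frac{5243074}{970171} - \frac{13294 \sqrt{6751}}{970171}} + \frac{45039}{-22033} = \frac{-10503 - 6427}{- \frac{5243074}{970171} - \frac{13294 \sqrt{6751}}{970171}} + 45039 \left(- \frac{1}{22033}\right) = - \frac{16930}{- \frac{5243074}{970171} - \frac{13294 \sqrt{6751}}{970171}} - \frac{45039}{22033} = - \frac{45039}{22033} - \frac{16930}{- \frac{5243074}{970171} - \frac{13294 \sqrt{6751}}{970171}}$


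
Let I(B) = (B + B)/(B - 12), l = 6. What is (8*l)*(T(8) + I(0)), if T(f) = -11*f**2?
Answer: -33792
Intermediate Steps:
I(B) = 2*B/(-12 + B) (I(B) = (2*B)/(-12 + B) = 2*B/(-12 + B))
(8*l)*(T(8) + I(0)) = (8*6)*(-11*8**2 + 2*0/(-12 + 0)) = 48*(-11*64 + 2*0/(-12)) = 48*(-704 + 2*0*(-1/12)) = 48*(-704 + 0) = 48*(-704) = -33792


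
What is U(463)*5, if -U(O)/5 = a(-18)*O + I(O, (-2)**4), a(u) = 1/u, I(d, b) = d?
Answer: -196775/18 ≈ -10932.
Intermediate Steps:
U(O) = -85*O/18 (U(O) = -5*(O/(-18) + O) = -5*(-O/18 + O) = -85*O/18)
U(463)*5 = -85/18*463*5 = -39355/18*5 = -196775/18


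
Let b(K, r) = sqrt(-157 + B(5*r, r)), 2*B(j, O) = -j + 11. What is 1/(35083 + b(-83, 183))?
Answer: 35083/1230817498 - I*sqrt(609)/1230817498 ≈ 2.8504e-5 - 2.005e-8*I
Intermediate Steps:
B(j, O) = 11/2 - j/2 (B(j, O) = (-j + 11)/2 = (11 - j)/2 = 11/2 - j/2)
b(K, r) = sqrt(-303/2 - 5*r/2) (b(K, r) = sqrt(-157 + (11/2 - 5*r/2)) = sqrt(-303/2 - 5*r/2))
1/(35083 + b(-83, 183)) = 1/(35083 + sqrt(-606 - 10*183)/2) = 1/(35083 + sqrt(-606 - 1830)/2) = 1/(35083 + sqrt(-2436)/2) = 1/(35083 + (2*I*sqrt(609))/2) = 1/(35083 + I*sqrt(609))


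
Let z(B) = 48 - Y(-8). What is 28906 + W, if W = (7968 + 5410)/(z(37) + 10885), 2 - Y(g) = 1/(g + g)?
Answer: 5055728918/174895 ≈ 28907.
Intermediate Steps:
Y(g) = 2 - 1/(2*g) (Y(g) = 2 - 1/(g + g) = 2 - 1/(2*g))
z(B) = 735/16 (z(B) = 48 - (2 - ½/(-8)) = 48 - (2 - ½*(-⅛)) = 48 - (2 + 1/16) = 48 - 1*33/16 = 48 - 33/16 = 735/16)
W = 214048/174895 (W = (7968 + 5410)/(735/16 + 10885) = 13378/(174895/16) = 13378*(16/174895) = 214048/174895 ≈ 1.2239)
28906 + W = 28906 + 214048/174895 = 5055728918/174895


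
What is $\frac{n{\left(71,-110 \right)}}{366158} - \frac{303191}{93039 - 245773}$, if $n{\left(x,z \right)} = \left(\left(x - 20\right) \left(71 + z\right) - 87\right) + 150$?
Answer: $\frac{55360822247}{27962387986} \approx 1.9798$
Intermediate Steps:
$n{\left(x,z \right)} = 63 + \left(-20 + x\right) \left(71 + z\right)$ ($n{\left(x,z \right)} = \left(\left(-20 + x\right) \left(71 + z\right) - 87\right) + 150 = \left(-87 + \left(-20 + x\right) \left(71 + z\right)\right) + 150 = 63 + \left(-20 + x\right) \left(71 + z\right)$)
$\frac{n{\left(71,-110 \right)}}{366158} - \frac{303191}{93039 - 245773} = \frac{-1357 - -2200 + 71 \cdot 71 + 71 \left(-110\right)}{366158} - \frac{303191}{93039 - 245773} = \left(-1357 + 2200 + 5041 - 7810\right) \frac{1}{366158} - \frac{303191}{93039 - 245773} = \left(-1926\right) \frac{1}{366158} - \frac{303191}{-152734} = - \frac{963}{183079} - - \frac{303191}{152734} = - \frac{963}{183079} + \frac{303191}{152734} = \frac{55360822247}{27962387986}$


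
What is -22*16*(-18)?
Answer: 6336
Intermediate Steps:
-22*16*(-18) = -352*(-18) = 6336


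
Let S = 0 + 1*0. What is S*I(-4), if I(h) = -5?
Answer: 0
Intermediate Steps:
S = 0 (S = 0 + 0 = 0)
S*I(-4) = 0*(-5) = 0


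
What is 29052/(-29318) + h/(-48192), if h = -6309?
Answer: -202517787/235482176 ≈ -0.86001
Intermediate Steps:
29052/(-29318) + h/(-48192) = 29052/(-29318) - 6309/(-48192) = 29052*(-1/29318) - 6309*(-1/48192) = -14526/14659 + 2103/16064 = -202517787/235482176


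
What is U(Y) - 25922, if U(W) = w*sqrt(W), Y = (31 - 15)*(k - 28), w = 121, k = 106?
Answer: -25922 + 484*sqrt(78) ≈ -21647.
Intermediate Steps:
Y = 1248 (Y = (31 - 15)*(106 - 28) = 16*78 = 1248)
U(W) = 121*sqrt(W)
U(Y) - 25922 = 121*sqrt(1248) - 25922 = 121*(4*sqrt(78)) - 25922 = 484*sqrt(78) - 25922 = -25922 + 484*sqrt(78)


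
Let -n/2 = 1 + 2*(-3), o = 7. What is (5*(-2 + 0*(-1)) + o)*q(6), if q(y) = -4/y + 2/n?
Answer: 7/5 ≈ 1.4000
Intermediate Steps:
n = 10 (n = -2*(1 + 2*(-3)) = -2*(1 - 6) = -2*(-5) = 10)
q(y) = ⅕ - 4/y (q(y) = -4/y + 2/10 = -4/y + 2*(⅒) = -4/y + ⅕ = ⅕ - 4/y)
(5*(-2 + 0*(-1)) + o)*q(6) = (5*(-2 + 0*(-1)) + 7)*((⅕)*(-20 + 6)/6) = (5*(-2 + 0) + 7)*((⅕)*(⅙)*(-14)) = (5*(-2) + 7)*(-7/15) = (-10 + 7)*(-7/15) = -3*(-7/15) = 7/5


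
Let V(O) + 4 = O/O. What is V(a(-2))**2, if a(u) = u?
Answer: 9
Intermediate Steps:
V(O) = -3 (V(O) = -4 + O/O = -4 + 1 = -3)
V(a(-2))**2 = (-3)**2 = 9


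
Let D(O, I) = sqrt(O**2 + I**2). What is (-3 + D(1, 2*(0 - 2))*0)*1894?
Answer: -5682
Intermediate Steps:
D(O, I) = sqrt(I**2 + O**2)
(-3 + D(1, 2*(0 - 2))*0)*1894 = (-3 + sqrt((2*(0 - 2))**2 + 1**2)*0)*1894 = (-3 + sqrt((2*(-2))**2 + 1)*0)*1894 = (-3 + sqrt((-4)**2 + 1)*0)*1894 = (-3 + sqrt(16 + 1)*0)*1894 = (-3 + sqrt(17)*0)*1894 = (-3 + 0)*1894 = -3*1894 = -5682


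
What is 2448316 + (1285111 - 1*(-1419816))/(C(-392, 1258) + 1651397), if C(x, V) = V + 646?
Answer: 4047805996043/1653301 ≈ 2.4483e+6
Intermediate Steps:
C(x, V) = 646 + V
2448316 + (1285111 - 1*(-1419816))/(C(-392, 1258) + 1651397) = 2448316 + (1285111 - 1*(-1419816))/((646 + 1258) + 1651397) = 2448316 + (1285111 + 1419816)/(1904 + 1651397) = 2448316 + 2704927/1653301 = 4047805996043/1653301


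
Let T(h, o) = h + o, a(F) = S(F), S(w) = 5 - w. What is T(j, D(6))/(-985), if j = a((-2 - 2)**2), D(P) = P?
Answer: 1/197 ≈ 0.0050761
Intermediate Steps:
a(F) = 5 - F
j = -11 (j = 5 - (-2 - 2)**2 = 5 - 1*(-4)**2 = 5 - 1*16 = 5 - 16 = -11)
T(j, D(6))/(-985) = (-11 + 6)/(-985) = -5*(-1/985) = 1/197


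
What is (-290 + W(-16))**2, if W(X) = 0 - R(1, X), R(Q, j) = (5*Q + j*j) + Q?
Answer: 304704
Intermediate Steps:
R(Q, j) = j**2 + 6*Q (R(Q, j) = (5*Q + j**2) + Q = (j**2 + 5*Q) + Q = j**2 + 6*Q)
W(X) = -6 - X**2 (W(X) = 0 - (X**2 + 6*1) = 0 - (X**2 + 6) = 0 - (6 + X**2) = 0 + (-6 - X**2) = -6 - X**2)
(-290 + W(-16))**2 = (-290 + (-6 - 1*(-16)**2))**2 = (-290 + (-6 - 1*256))**2 = (-290 + (-6 - 256))**2 = (-290 - 262)**2 = (-552)**2 = 304704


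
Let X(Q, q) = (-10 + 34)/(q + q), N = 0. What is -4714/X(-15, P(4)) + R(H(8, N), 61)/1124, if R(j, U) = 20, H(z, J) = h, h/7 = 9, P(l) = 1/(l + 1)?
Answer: -662167/8430 ≈ -78.549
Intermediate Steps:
P(l) = 1/(1 + l)
X(Q, q) = 12/q (X(Q, q) = 24/((2*q)) = 24*(1/(2*q)) = 12/q)
h = 63 (h = 7*9 = 63)
H(z, J) = 63
-4714/X(-15, P(4)) + R(H(8, N), 61)/1124 = -4714*1/(12*(1 + 4)) + 20/1124 = -4714/(12/(1/5)) + 20*(1/1124) = -4714/(12/(1/5)) + 5/281 = -4714/(12*5) + 5/281 = -4714/60 + 5/281 = -4714*1/60 + 5/281 = -2357/30 + 5/281 = -662167/8430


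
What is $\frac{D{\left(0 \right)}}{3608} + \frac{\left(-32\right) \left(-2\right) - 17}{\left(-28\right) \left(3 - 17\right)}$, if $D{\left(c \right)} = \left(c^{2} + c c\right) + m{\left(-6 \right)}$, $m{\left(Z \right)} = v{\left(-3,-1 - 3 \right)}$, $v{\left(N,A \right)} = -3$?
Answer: $\frac{10525}{88396} \approx 0.11907$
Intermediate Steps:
$m{\left(Z \right)} = -3$
$D{\left(c \right)} = -3 + 2 c^{2}$ ($D{\left(c \right)} = \left(c^{2} + c c\right) - 3 = \left(c^{2} + c^{2}\right) - 3 = 2 c^{2} - 3 = -3 + 2 c^{2}$)
$\frac{D{\left(0 \right)}}{3608} + \frac{\left(-32\right) \left(-2\right) - 17}{\left(-28\right) \left(3 - 17\right)} = \frac{-3 + 2 \cdot 0^{2}}{3608} + \frac{\left(-32\right) \left(-2\right) - 17}{\left(-28\right) \left(3 - 17\right)} = \left(-3 + 2 \cdot 0\right) \frac{1}{3608} + \frac{64 - 17}{\left(-28\right) \left(-14\right)} = \left(-3 + 0\right) \frac{1}{3608} + \frac{47}{392} = \left(-3\right) \frac{1}{3608} + 47 \cdot \frac{1}{392} = - \frac{3}{3608} + \frac{47}{392} = \frac{10525}{88396}$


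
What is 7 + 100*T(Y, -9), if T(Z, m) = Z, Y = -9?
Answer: -893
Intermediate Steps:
7 + 100*T(Y, -9) = 7 + 100*(-9) = 7 - 900 = -893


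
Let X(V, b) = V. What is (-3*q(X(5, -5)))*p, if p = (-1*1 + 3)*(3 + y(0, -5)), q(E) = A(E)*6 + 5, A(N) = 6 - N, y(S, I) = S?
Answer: -198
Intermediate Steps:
q(E) = 41 - 6*E (q(E) = (6 - E)*6 + 5 = (36 - 6*E) + 5 = 41 - 6*E)
p = 6 (p = (-1*1 + 3)*(3 + 0) = (-1 + 3)*3 = 2*3 = 6)
(-3*q(X(5, -5)))*p = -3*(41 - 6*5)*6 = -3*(41 - 30)*6 = -3*11*6 = -33*6 = -198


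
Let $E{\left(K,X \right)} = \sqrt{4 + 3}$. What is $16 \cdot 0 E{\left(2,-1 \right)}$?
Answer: $0$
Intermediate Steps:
$E{\left(K,X \right)} = \sqrt{7}$
$16 \cdot 0 E{\left(2,-1 \right)} = 16 \cdot 0 \sqrt{7} = 0 \sqrt{7} = 0$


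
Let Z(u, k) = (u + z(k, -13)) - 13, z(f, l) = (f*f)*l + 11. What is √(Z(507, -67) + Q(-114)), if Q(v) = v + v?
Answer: 44*I*√30 ≈ 241.0*I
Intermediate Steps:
z(f, l) = 11 + l*f² (z(f, l) = f²*l + 11 = l*f² + 11 = 11 + l*f²)
Q(v) = 2*v
Z(u, k) = -2 + u - 13*k² (Z(u, k) = (u + (11 - 13*k²)) - 13 = (11 + u - 13*k²) - 13 = -2 + u - 13*k²)
√(Z(507, -67) + Q(-114)) = √((-2 + 507 - 13*(-67)²) + 2*(-114)) = √((-2 + 507 - 13*4489) - 228) = √((-2 + 507 - 58357) - 228) = √(-57852 - 228) = √(-58080) = 44*I*√30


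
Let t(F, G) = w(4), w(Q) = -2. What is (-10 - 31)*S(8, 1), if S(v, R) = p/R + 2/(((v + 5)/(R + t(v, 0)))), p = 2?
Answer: -984/13 ≈ -75.692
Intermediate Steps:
t(F, G) = -2
S(v, R) = 2/R + 2*(-2 + R)/(5 + v) (S(v, R) = 2/R + 2/(((v + 5)/(R - 2))) = 2/R + 2/(((5 + v)/(-2 + R))) = 2/R + 2*((-2 + R)/(5 + v)) = 2/R + 2*(-2 + R)/(5 + v))
(-10 - 31)*S(8, 1) = (-10 - 31)*(2*(5 + 8 + 1**2 - 2*1)/(1*(5 + 8))) = -82*(5 + 8 + 1 - 2)/13 = -82*12/13 = -41*24/13 = -984/13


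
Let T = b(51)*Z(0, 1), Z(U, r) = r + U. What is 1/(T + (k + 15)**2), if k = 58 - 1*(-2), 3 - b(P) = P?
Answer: 1/5577 ≈ 0.00017931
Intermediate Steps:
Z(U, r) = U + r
b(P) = 3 - P
k = 60 (k = 58 + 2 = 60)
T = -48 (T = (3 - 1*51)*(0 + 1) = (3 - 51)*1 = -48*1 = -48)
1/(T + (k + 15)**2) = 1/(-48 + (60 + 15)**2) = 1/(-48 + 75**2) = 1/(-48 + 5625) = 1/5577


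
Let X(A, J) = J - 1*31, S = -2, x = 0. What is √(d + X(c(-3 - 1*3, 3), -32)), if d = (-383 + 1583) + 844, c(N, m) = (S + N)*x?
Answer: √1981 ≈ 44.508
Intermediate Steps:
c(N, m) = 0 (c(N, m) = (-2 + N)*0 = 0)
X(A, J) = -31 + J (X(A, J) = J - 31 = -31 + J)
d = 2044 (d = 1200 + 844 = 2044)
√(d + X(c(-3 - 1*3, 3), -32)) = √(2044 + (-31 - 32)) = √(2044 - 63) = √1981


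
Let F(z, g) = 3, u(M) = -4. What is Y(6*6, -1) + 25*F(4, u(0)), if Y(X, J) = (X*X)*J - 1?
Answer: -1222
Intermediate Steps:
Y(X, J) = -1 + J*X² (Y(X, J) = X²*J - 1 = J*X² - 1 = -1 + J*X²)
Y(6*6, -1) + 25*F(4, u(0)) = (-1 - (6*6)²) + 25*3 = (-1 - 1*36²) + 75 = (-1 - 1*1296) + 75 = (-1 - 1296) + 75 = -1297 + 75 = -1222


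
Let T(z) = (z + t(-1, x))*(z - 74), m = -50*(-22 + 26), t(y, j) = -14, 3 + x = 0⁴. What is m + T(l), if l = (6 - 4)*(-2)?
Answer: 1204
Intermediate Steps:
x = -3 (x = -3 + 0⁴ = -3 + 0 = -3)
m = -200 (m = -50*4 = -200)
l = -4 (l = 2*(-2) = -4)
T(z) = (-74 + z)*(-14 + z) (T(z) = (z - 14)*(z - 74) = (-14 + z)*(-74 + z) = (-74 + z)*(-14 + z))
m + T(l) = -200 + (1036 + (-4)² - 88*(-4)) = -200 + (1036 + 16 + 352) = -200 + 1404 = 1204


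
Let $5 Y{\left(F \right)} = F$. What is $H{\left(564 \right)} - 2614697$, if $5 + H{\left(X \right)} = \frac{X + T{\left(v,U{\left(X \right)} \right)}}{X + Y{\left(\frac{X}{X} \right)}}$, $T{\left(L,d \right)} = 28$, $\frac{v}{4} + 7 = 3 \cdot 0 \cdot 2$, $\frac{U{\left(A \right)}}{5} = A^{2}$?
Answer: $- \frac{7376071382}{2821} \approx -2.6147 \cdot 10^{6}$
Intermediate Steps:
$U{\left(A \right)} = 5 A^{2}$
$Y{\left(F \right)} = \frac{F}{5}$
$v = -28$ ($v = -28 + 4 \cdot 3 \cdot 0 \cdot 2 = -28 + 4 \cdot 0 \cdot 2 = -28 + 4 \cdot 0 = -28 + 0 = -28$)
$H{\left(X \right)} = -5 + \frac{28 + X}{\frac{1}{5} + X}$ ($H{\left(X \right)} = -5 + \frac{X + 28}{X + \frac{X \frac{1}{X}}{5}} = -5 + \frac{28 + X}{X + \frac{1}{5} \cdot 1} = -5 + \frac{28 + X}{X + \frac{1}{5}} = -5 + \frac{28 + X}{\frac{1}{5} + X}$)
$H{\left(564 \right)} - 2614697 = \frac{5 \left(27 - 2256\right)}{1 + 5 \cdot 564} - 2614697 = \frac{5 \left(27 - 2256\right)}{1 + 2820} - 2614697 = 5 \cdot \frac{1}{2821} \left(-2229\right) - 2614697 = - \frac{11145}{2821} - 2614697 = - \frac{7376071382}{2821}$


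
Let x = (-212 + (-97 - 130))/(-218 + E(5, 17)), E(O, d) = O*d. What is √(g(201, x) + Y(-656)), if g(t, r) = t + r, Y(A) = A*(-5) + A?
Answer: 54*√17157/133 ≈ 53.182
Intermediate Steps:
Y(A) = -4*A (Y(A) = -5*A + A = -4*A)
x = 439/133 (x = (-212 + (-97 - 130))/(-218 + 5*17) = (-212 - 227)/(-218 + 85) = -439/(-133) = -439*(-1/133) = 439/133 ≈ 3.3008)
g(t, r) = r + t
√(g(201, x) + Y(-656)) = √((439/133 + 201) - 4*(-656)) = √(27172/133 + 2624) = √(376164/133) = 54*√17157/133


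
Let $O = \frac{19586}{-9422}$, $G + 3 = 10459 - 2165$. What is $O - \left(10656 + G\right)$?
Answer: $- \frac{12752730}{673} \approx -18949.0$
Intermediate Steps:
$G = 8291$ ($G = -3 + \left(10459 - 2165\right) = -3 + 8294 = 8291$)
$O = - \frac{1399}{673}$ ($O = 19586 \left(- \frac{1}{9422}\right) = - \frac{1399}{673} \approx -2.0788$)
$O - \left(10656 + G\right) = - \frac{1399}{673} - \left(10656 + 8291\right) = - \frac{1399}{673} - 18947 = - \frac{12752730}{673}$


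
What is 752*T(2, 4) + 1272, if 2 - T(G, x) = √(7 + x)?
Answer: 2776 - 752*√11 ≈ 281.90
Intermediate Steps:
T(G, x) = 2 - √(7 + x)
752*T(2, 4) + 1272 = 752*(2 - √(7 + 4)) + 1272 = 752*(2 - √11) + 1272 = (1504 - 752*√11) + 1272 = 2776 - 752*√11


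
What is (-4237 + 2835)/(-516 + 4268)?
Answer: -701/1876 ≈ -0.37367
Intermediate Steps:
(-4237 + 2835)/(-516 + 4268) = -1402/3752 = -1402*1/3752 = -701/1876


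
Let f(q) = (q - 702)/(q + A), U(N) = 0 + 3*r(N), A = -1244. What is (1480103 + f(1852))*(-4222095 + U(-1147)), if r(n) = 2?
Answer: -1899736912631943/304 ≈ -6.2491e+12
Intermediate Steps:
U(N) = 6 (U(N) = 0 + 3*2 = 0 + 6 = 6)
f(q) = (-702 + q)/(-1244 + q) (f(q) = (q - 702)/(q - 1244) = (-702 + q)/(-1244 + q))
(1480103 + f(1852))*(-4222095 + U(-1147)) = (1480103 + (-702 + 1852)/(-1244 + 1852))*(-4222095 + 6) = (1480103 + 1150/608)*(-4222089) = (1480103 + (1/608)*1150)*(-4222089) = (1480103 + 575/304)*(-4222089) = (449951887/304)*(-4222089) = -1899736912631943/304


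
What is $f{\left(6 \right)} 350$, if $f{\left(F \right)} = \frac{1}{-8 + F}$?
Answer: $-175$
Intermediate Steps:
$f{\left(6 \right)} 350 = \frac{1}{-8 + 6} \cdot 350 = \frac{1}{-2} \cdot 350 = \left(- \frac{1}{2}\right) 350 = -175$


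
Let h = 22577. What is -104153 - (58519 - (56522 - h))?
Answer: -128727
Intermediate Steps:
-104153 - (58519 - (56522 - h)) = -104153 - (58519 - (56522 - 1*22577)) = -104153 - (58519 - (56522 - 22577)) = -104153 - (58519 - 1*33945) = -104153 - (58519 - 33945) = -104153 - 1*24574 = -104153 - 24574 = -128727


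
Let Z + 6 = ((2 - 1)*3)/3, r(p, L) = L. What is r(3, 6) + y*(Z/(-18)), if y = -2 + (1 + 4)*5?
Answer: 223/18 ≈ 12.389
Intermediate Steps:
Z = -5 (Z = -6 + ((2 - 1)*3)/3 = -6 + (1*3)*(1/3) = -6 + 3*(1/3) = -6 + 1 = -5)
y = 23 (y = -2 + 5*5 = -2 + 25 = 23)
r(3, 6) + y*(Z/(-18)) = 6 + 23*(-5/(-18)) = 6 + 23*(-5*(-1/18)) = 6 + 23*(5/18) = 6 + 115/18 = 223/18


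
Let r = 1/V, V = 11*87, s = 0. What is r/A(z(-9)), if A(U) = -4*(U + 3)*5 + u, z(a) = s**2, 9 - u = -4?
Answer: -1/44979 ≈ -2.2233e-5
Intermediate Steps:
u = 13 (u = 9 - 1*(-4) = 9 + 4 = 13)
V = 957
r = 1/957 ≈ 0.0010449
z(a) = 0 (z(a) = 0**2 = 0)
A(U) = -47 - 20*U (A(U) = -4*(U + 3)*5 + 13 = -4*(3 + U)*5 + 13 = (-12 - 4*U)*5 + 13 = (-60 - 20*U) + 13 = -47 - 20*U)
r/A(z(-9)) = 1/(957*(-47 - 20*0)) = 1/(957*(-47 + 0)) = (1/957)/(-47) = (1/957)*(-1/47) = -1/44979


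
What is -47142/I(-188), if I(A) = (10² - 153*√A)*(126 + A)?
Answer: 589275/34184413 + 3606363*I*√47/68368826 ≈ 0.017238 + 0.36163*I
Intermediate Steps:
I(A) = (100 - 153*√A)*(126 + A)
-47142/I(-188) = -47142/(12600 - 38556*I*√47 - (-57528)*I*√47 + 100*(-188)) = -47142/(12600 - 38556*I*√47 - (-57528)*I*√47 - 18800) = -47142/(12600 - 38556*I*√47 + 57528*I*√47 - 18800) = -47142/(-6200 + 18972*I*√47)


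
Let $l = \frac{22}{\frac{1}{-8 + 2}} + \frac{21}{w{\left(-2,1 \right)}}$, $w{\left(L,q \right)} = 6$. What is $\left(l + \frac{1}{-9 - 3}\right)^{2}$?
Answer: $\frac{2380849}{144} \approx 16534.0$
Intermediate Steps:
$l = - \frac{257}{2}$ ($l = \frac{22}{\frac{1}{-8 + 2}} + \frac{21}{6} = \frac{22}{\frac{1}{-6}} + 21 \cdot \frac{1}{6} = \frac{22}{- \frac{1}{6}} + \frac{7}{2} = 22 \left(-6\right) + \frac{7}{2} = -132 + \frac{7}{2} = - \frac{257}{2} \approx -128.5$)
$\left(l + \frac{1}{-9 - 3}\right)^{2} = \left(- \frac{257}{2} + \frac{1}{-9 - 3}\right)^{2} = \left(- \frac{257}{2} + \frac{1}{-12}\right)^{2} = \left(- \frac{257}{2} - \frac{1}{12}\right)^{2} = \left(- \frac{1543}{12}\right)^{2} = \frac{2380849}{144}$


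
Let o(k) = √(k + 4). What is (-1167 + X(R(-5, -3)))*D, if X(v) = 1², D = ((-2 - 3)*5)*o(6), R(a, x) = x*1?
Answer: 29150*√10 ≈ 92180.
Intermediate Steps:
o(k) = √(4 + k)
R(a, x) = x
D = -25*√10 (D = ((-2 - 3)*5)*√(4 + 6) = (-5*5)*√10 = -25*√10 ≈ -79.057)
X(v) = 1
(-1167 + X(R(-5, -3)))*D = (-1167 + 1)*(-25*√10) = -(-29150)*√10 = 29150*√10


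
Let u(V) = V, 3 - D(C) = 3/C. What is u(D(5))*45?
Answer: 108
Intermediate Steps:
D(C) = 3 - 3/C
u(D(5))*45 = (3 - 3/5)*45 = (3 - 3*⅕)*45 = (3 - ⅗)*45 = (12/5)*45 = 108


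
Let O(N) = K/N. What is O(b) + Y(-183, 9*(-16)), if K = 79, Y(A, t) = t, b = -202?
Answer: -29167/202 ≈ -144.39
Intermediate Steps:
O(N) = 79/N
O(b) + Y(-183, 9*(-16)) = 79/(-202) + 9*(-16) = 79*(-1/202) - 144 = -79/202 - 144 = -29167/202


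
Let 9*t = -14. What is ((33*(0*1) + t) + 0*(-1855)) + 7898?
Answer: 71068/9 ≈ 7896.4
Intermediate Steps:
t = -14/9 (t = (1/9)*(-14) = -14/9 ≈ -1.5556)
((33*(0*1) + t) + 0*(-1855)) + 7898 = ((33*(0*1) - 14/9) + 0*(-1855)) + 7898 = ((33*0 - 14/9) + 0) + 7898 = ((0 - 14/9) + 0) + 7898 = (-14/9 + 0) + 7898 = -14/9 + 7898 = 71068/9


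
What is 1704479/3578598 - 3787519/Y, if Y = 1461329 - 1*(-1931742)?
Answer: -7770589653353/12142437094458 ≈ -0.63995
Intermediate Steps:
Y = 3393071 (Y = 1461329 + 1931742 = 3393071)
1704479/3578598 - 3787519/Y = 1704479/3578598 - 3787519/3393071 = -7770589653353/12142437094458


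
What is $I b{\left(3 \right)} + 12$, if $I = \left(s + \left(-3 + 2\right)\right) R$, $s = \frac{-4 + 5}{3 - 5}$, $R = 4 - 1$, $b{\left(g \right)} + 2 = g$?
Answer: $\frac{15}{2} \approx 7.5$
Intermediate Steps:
$b{\left(g \right)} = -2 + g$
$R = 3$ ($R = 4 - 1 = 3$)
$s = - \frac{1}{2}$ ($s = 1 \frac{1}{-2} = 1 \left(- \frac{1}{2}\right) = - \frac{1}{2} \approx -0.5$)
$I = - \frac{9}{2}$ ($I = \left(- \frac{1}{2} + \left(-3 + 2\right)\right) 3 = \left(- \frac{1}{2} - 1\right) 3 = \left(- \frac{3}{2}\right) 3 = - \frac{9}{2} \approx -4.5$)
$I b{\left(3 \right)} + 12 = - \frac{9 \left(-2 + 3\right)}{2} + 12 = \left(- \frac{9}{2}\right) 1 + 12 = - \frac{9}{2} + 12 = \frac{15}{2}$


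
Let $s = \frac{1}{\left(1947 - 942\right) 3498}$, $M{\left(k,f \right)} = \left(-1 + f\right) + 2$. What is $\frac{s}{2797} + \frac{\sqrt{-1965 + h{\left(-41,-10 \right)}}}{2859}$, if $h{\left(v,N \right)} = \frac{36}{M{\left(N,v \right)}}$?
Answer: $\frac{1}{9832825530} + \frac{i \sqrt{196590}}{28590} \approx 1.017 \cdot 10^{-10} + 0.015508 i$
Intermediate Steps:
$M{\left(k,f \right)} = 1 + f$
$s = \frac{1}{3515490}$ ($s = \frac{1}{1005} \cdot \frac{1}{3498} = \frac{1}{3515490} \approx 2.8446 \cdot 10^{-7}$)
$h{\left(v,N \right)} = \frac{36}{1 + v}$
$\frac{s}{2797} + \frac{\sqrt{-1965 + h{\left(-41,-10 \right)}}}{2859} = \frac{1}{3515490 \cdot 2797} + \frac{\sqrt{-1965 + \frac{36}{1 - 41}}}{2859} = \frac{1}{3515490} \cdot \frac{1}{2797} + \sqrt{-1965 + \frac{36}{-40}} \cdot \frac{1}{2859} = \frac{1}{9832825530} + \sqrt{-1965 + 36 \left(- \frac{1}{40}\right)} \frac{1}{2859} = \frac{1}{9832825530} + \sqrt{-1965 - \frac{9}{10}} \cdot \frac{1}{2859} = \frac{1}{9832825530} + \sqrt{- \frac{19659}{10}} \cdot \frac{1}{2859} = \frac{1}{9832825530} + \frac{i \sqrt{196590}}{10} \cdot \frac{1}{2859} = \frac{1}{9832825530} + \frac{i \sqrt{196590}}{28590}$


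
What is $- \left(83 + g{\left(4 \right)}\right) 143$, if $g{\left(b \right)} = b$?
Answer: $-12441$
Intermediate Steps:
$- \left(83 + g{\left(4 \right)}\right) 143 = - \left(83 + 4\right) 143 = - 87 \cdot 143 = \left(-1\right) 12441 = -12441$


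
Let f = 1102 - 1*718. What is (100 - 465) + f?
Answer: 19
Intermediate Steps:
f = 384 (f = 1102 - 718 = 384)
(100 - 465) + f = (100 - 465) + 384 = -365 + 384 = 19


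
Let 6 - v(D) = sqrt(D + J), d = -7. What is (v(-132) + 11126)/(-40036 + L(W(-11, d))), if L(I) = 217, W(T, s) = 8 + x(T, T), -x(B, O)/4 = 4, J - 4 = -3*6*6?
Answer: -11132/39819 + 2*I*sqrt(59)/39819 ≈ -0.27956 + 0.0003858*I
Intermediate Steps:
J = -104 (J = 4 - 3*6*6 = 4 - 18*6 = 4 - 108 = -104)
x(B, O) = -16 (x(B, O) = -4*4 = -16)
W(T, s) = -8 (W(T, s) = 8 - 16 = -8)
v(D) = 6 - sqrt(-104 + D) (v(D) = 6 - sqrt(D - 104) = 6 - sqrt(-104 + D))
(v(-132) + 11126)/(-40036 + L(W(-11, d))) = ((6 - sqrt(-104 - 132)) + 11126)/(-40036 + 217) = ((6 - sqrt(-236)) + 11126)/(-39819) = ((6 - 2*I*sqrt(59)) + 11126)*(-1/39819) = (11132 - 2*I*sqrt(59))*(-1/39819) = -11132/39819 + 2*I*sqrt(59)/39819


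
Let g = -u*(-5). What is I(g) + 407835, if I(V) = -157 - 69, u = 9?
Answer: 407609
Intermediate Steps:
g = 45 (g = -1*9*(-5) = -9*(-5) = 45)
I(V) = -226
I(g) + 407835 = -226 + 407835 = 407609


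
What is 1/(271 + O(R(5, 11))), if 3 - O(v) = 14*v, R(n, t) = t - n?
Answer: 1/190 ≈ 0.0052632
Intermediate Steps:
O(v) = 3 - 14*v
1/(271 + O(R(5, 11))) = 1/(271 + (3 - 14*(11 - 1*5))) = 1/(271 + (3 - 14*(11 - 5))) = 1/(271 + (3 - 14*6)) = 1/(271 + (3 - 84)) = 1/(271 - 81) = 1/190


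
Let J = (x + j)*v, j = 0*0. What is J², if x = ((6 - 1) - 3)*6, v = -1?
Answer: 144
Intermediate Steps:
j = 0
x = 12 (x = (5 - 3)*6 = 2*6 = 12)
J = -12 (J = (12 + 0)*(-1) = 12*(-1) = -12)
J² = (-12)² = 144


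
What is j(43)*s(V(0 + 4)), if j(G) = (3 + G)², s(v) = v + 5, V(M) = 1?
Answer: 12696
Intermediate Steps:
s(v) = 5 + v
j(43)*s(V(0 + 4)) = (3 + 43)²*(5 + 1) = 46²*6 = 2116*6 = 12696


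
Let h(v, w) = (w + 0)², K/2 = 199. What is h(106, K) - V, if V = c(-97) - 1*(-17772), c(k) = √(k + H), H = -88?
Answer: 140632 - I*√185 ≈ 1.4063e+5 - 13.601*I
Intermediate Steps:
K = 398 (K = 2*199 = 398)
c(k) = √(-88 + k) (c(k) = √(k - 88) = √(-88 + k))
h(v, w) = w²
V = 17772 + I*√185 (V = √(-88 - 97) - 1*(-17772) = √(-185) + 17772 = I*√185 + 17772 = 17772 + I*√185 ≈ 17772.0 + 13.601*I)
h(106, K) - V = 398² - (17772 + I*√185) = 158404 + (-17772 - I*√185) = 140632 - I*√185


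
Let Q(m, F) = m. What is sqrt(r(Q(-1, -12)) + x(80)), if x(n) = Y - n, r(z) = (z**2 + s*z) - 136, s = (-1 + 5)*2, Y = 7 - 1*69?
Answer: I*sqrt(285) ≈ 16.882*I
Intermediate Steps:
Y = -62 (Y = 7 - 69 = -62)
s = 8 (s = 4*2 = 8)
r(z) = -136 + z**2 + 8*z (r(z) = (z**2 + 8*z) - 136 = -136 + z**2 + 8*z)
x(n) = -62 - n
sqrt(r(Q(-1, -12)) + x(80)) = sqrt((-136 + (-1)**2 + 8*(-1)) + (-62 - 1*80)) = sqrt((-136 + 1 - 8) + (-62 - 80)) = sqrt(-143 - 142) = sqrt(-285) = I*sqrt(285)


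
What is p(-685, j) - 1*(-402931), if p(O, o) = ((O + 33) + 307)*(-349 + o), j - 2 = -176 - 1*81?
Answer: 611311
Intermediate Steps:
j = -255 (j = 2 + (-176 - 1*81) = 2 + (-176 - 81) = 2 - 257 = -255)
p(O, o) = (-349 + o)*(340 + O) (p(O, o) = ((33 + O) + 307)*(-349 + o) = (340 + O)*(-349 + o) = (-349 + o)*(340 + O))
p(-685, j) - 1*(-402931) = (-118660 - 349*(-685) + 340*(-255) - 685*(-255)) - 1*(-402931) = (-118660 + 239065 - 86700 + 174675) + 402931 = 208380 + 402931 = 611311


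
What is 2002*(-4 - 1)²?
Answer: 50050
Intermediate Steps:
2002*(-4 - 1)² = 2002*(-5)² = 2002*25 = 50050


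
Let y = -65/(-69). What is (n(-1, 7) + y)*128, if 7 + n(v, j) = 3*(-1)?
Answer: -80000/69 ≈ -1159.4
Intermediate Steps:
y = 65/69 (y = -65*(-1/69) = 65/69 ≈ 0.94203)
n(v, j) = -10 (n(v, j) = -7 + 3*(-1) = -7 - 3 = -10)
(n(-1, 7) + y)*128 = (-10 + 65/69)*128 = -625/69*128 = -80000/69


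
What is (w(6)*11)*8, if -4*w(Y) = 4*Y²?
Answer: -3168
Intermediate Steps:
w(Y) = -Y²
(w(6)*11)*8 = (-1*6²*11)*8 = (-1*36*11)*8 = -36*11*8 = -396*8 = -3168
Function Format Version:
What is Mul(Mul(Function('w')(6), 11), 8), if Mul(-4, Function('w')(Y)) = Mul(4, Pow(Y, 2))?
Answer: -3168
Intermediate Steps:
Function('w')(Y) = Mul(-1, Pow(Y, 2)) (Function('w')(Y) = Mul(Rational(-1, 4), Mul(4, Pow(Y, 2))) = Mul(-1, Pow(Y, 2)))
Mul(Mul(Function('w')(6), 11), 8) = Mul(Mul(Mul(-1, Pow(6, 2)), 11), 8) = Mul(Mul(Mul(-1, 36), 11), 8) = Mul(Mul(-36, 11), 8) = Mul(-396, 8) = -3168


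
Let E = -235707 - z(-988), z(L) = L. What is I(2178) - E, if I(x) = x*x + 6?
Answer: 4978409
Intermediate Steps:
I(x) = 6 + x² (I(x) = x² + 6 = 6 + x²)
E = -234719 (E = -235707 - 1*(-988) = -235707 + 988 = -234719)
I(2178) - E = (6 + 2178²) - 1*(-234719) = (6 + 4743684) + 234719 = 4743690 + 234719 = 4978409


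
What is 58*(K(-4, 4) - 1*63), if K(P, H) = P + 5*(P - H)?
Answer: -6206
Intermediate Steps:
K(P, H) = -5*H + 6*P (K(P, H) = P + (-5*H + 5*P) = -5*H + 6*P)
58*(K(-4, 4) - 1*63) = 58*((-5*4 + 6*(-4)) - 1*63) = 58*((-20 - 24) - 63) = 58*(-44 - 63) = 58*(-107) = -6206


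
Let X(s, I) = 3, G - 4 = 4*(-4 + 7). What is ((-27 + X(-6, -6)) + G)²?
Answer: 64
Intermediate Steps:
G = 16 (G = 4 + 4*(-4 + 7) = 4 + 4*3 = 4 + 12 = 16)
((-27 + X(-6, -6)) + G)² = ((-27 + 3) + 16)² = (-24 + 16)² = (-8)² = 64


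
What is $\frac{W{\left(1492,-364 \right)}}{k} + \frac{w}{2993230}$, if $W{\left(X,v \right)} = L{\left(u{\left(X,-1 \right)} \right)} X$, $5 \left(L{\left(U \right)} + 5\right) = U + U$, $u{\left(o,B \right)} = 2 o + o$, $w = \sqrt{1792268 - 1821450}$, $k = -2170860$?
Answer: $- \frac{8927}{7275} + \frac{i \sqrt{29182}}{2993230} \approx -1.2271 + 5.7071 \cdot 10^{-5} i$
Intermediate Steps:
$w = i \sqrt{29182}$ ($w = \sqrt{-29182} = i \sqrt{29182} \approx 170.83 i$)
$u{\left(o,B \right)} = 3 o$
$L{\left(U \right)} = -5 + \frac{2 U}{5}$ ($L{\left(U \right)} = -5 + \frac{U + U}{5} = -5 + \frac{2 U}{5}$)
$W{\left(X,v \right)} = X \left(-5 + \frac{6 X}{5}\right)$ ($W{\left(X,v \right)} = \left(-5 + \frac{2 \cdot 3 X}{5}\right) X = \left(-5 + \frac{6 X}{5}\right) X = X \left(-5 + \frac{6 X}{5}\right)$)
$\frac{W{\left(1492,-364 \right)}}{k} + \frac{w}{2993230} = \frac{\frac{1}{5} \cdot 1492 \left(-25 + 6 \cdot 1492\right)}{-2170860} + \frac{i \sqrt{29182}}{2993230} = \frac{1}{5} \cdot 1492 \left(-25 + 8952\right) \left(- \frac{1}{2170860}\right) + i \sqrt{29182} \cdot \frac{1}{2993230} = \frac{1}{5} \cdot 1492 \cdot 8927 \left(- \frac{1}{2170860}\right) + \frac{i \sqrt{29182}}{2993230} = \frac{13319084}{5} \left(- \frac{1}{2170860}\right) + \frac{i \sqrt{29182}}{2993230} = - \frac{8927}{7275} + \frac{i \sqrt{29182}}{2993230}$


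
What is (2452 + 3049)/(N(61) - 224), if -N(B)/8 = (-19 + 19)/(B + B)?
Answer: -5501/224 ≈ -24.558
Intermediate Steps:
N(B) = 0 (N(B) = -8*(-19 + 19)/(B + B) = -0/(2*B) = -0*1/(2*B) = -8*0 = 0)
(2452 + 3049)/(N(61) - 224) = (2452 + 3049)/(0 - 224) = 5501/(-224) = 5501*(-1/224) = -5501/224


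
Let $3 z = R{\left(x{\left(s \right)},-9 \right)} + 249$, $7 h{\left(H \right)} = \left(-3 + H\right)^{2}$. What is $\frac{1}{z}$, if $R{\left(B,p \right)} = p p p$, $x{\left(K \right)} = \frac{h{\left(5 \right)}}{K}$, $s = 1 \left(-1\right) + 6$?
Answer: $- \frac{1}{160} \approx -0.00625$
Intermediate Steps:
$s = 5$ ($s = -1 + 6 = 5$)
$h{\left(H \right)} = \frac{\left(-3 + H\right)^{2}}{7}$
$x{\left(K \right)} = \frac{4}{7 K}$ ($x{\left(K \right)} = \frac{\frac{1}{7} \left(-3 + 5\right)^{2}}{K} = \frac{\frac{1}{7} \cdot 2^{2}}{K} = \frac{\frac{1}{7} \cdot 4}{K} = \frac{4}{7 K}$)
$R{\left(B,p \right)} = p^{3}$ ($R{\left(B,p \right)} = p^{2} p = p^{3}$)
$z = -160$ ($z = \frac{\left(-9\right)^{3} + 249}{3} = \frac{-729 + 249}{3} = \frac{1}{3} \left(-480\right) = -160$)
$\frac{1}{z} = \frac{1}{-160} = - \frac{1}{160}$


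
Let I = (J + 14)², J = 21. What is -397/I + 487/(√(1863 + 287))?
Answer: -397/1225 + 487*√86/430 ≈ 10.179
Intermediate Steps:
I = 1225 (I = (21 + 14)² = 35² = 1225)
-397/I + 487/(√(1863 + 287)) = -397/1225 + 487/(√(1863 + 287)) = -397*1/1225 + 487/(√2150) = -397/1225 + 487/((5*√86)) = -397/1225 + 487*(√86/430) = -397/1225 + 487*√86/430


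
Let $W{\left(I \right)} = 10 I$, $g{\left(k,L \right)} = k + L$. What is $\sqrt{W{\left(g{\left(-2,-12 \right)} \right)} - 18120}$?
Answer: $2 i \sqrt{4565} \approx 135.13 i$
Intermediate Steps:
$g{\left(k,L \right)} = L + k$
$\sqrt{W{\left(g{\left(-2,-12 \right)} \right)} - 18120} = \sqrt{10 \left(-12 - 2\right) - 18120} = \sqrt{10 \left(-14\right) - 18120} = \sqrt{-140 - 18120} = \sqrt{-18260} = 2 i \sqrt{4565}$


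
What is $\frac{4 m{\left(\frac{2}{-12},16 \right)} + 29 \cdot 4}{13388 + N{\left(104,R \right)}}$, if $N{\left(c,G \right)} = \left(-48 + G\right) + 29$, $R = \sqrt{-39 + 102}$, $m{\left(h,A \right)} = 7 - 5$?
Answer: $\frac{828878}{89365049} - \frac{186 \sqrt{7}}{89365049} \approx 0.0092697$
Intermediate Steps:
$m{\left(h,A \right)} = 2$ ($m{\left(h,A \right)} = 7 - 5 = 2$)
$R = 3 \sqrt{7}$ ($R = \sqrt{63} = 3 \sqrt{7} \approx 7.9373$)
$N{\left(c,G \right)} = -19 + G$
$\frac{4 m{\left(\frac{2}{-12},16 \right)} + 29 \cdot 4}{13388 + N{\left(104,R \right)}} = \frac{4 \cdot 2 + 29 \cdot 4}{13388 - \left(19 - 3 \sqrt{7}\right)} = \frac{8 + 116}{13369 + 3 \sqrt{7}} = \frac{124}{13369 + 3 \sqrt{7}}$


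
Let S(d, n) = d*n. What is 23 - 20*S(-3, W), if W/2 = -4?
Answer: -457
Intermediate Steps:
W = -8 (W = 2*(-4) = -8)
23 - 20*S(-3, W) = 23 - (-60)*(-8) = 23 - 20*24 = 23 - 480 = -457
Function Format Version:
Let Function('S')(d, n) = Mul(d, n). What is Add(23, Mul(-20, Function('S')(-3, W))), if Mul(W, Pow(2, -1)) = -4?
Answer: -457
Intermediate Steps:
W = -8 (W = Mul(2, -4) = -8)
Add(23, Mul(-20, Function('S')(-3, W))) = Add(23, Mul(-20, Mul(-3, -8))) = Add(23, Mul(-20, 24)) = Add(23, -480) = -457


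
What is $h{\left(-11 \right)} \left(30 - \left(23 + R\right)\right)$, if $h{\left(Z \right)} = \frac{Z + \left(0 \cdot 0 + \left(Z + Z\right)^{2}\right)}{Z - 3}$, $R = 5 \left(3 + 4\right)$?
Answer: $946$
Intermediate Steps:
$R = 35$ ($R = 5 \cdot 7 = 35$)
$h{\left(Z \right)} = \frac{Z + 4 Z^{2}}{-3 + Z}$ ($h{\left(Z \right)} = \frac{Z + \left(0 + \left(2 Z\right)^{2}\right)}{-3 + Z} = \frac{Z + \left(0 + 4 Z^{2}\right)}{-3 + Z} = \frac{Z + 4 Z^{2}}{-3 + Z}$)
$h{\left(-11 \right)} \left(30 - \left(23 + R\right)\right) = - \frac{11 \left(1 + 4 \left(-11\right)\right)}{-3 - 11} \left(30 - 58\right) = - \frac{11 \left(1 - 44\right)}{-14} \left(30 - 58\right) = \left(-11\right) \left(- \frac{1}{14}\right) \left(-43\right) \left(30 - 58\right) = \left(- \frac{473}{14}\right) \left(-28\right) = 946$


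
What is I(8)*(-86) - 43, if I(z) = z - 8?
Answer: -43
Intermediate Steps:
I(z) = -8 + z
I(8)*(-86) - 43 = (-8 + 8)*(-86) - 43 = 0*(-86) - 43 = 0 - 43 = -43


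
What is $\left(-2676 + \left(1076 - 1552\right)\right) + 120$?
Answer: $-3032$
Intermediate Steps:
$\left(-2676 + \left(1076 - 1552\right)\right) + 120 = \left(-2676 - 476\right) + 120 = -3152 + 120 = -3032$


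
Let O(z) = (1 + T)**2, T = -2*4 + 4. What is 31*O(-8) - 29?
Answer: 250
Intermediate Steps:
T = -4 (T = -8 + 4 = -4)
O(z) = 9 (O(z) = (1 - 4)**2 = (-3)**2 = 9)
31*O(-8) - 29 = 31*9 - 29 = 279 - 29 = 250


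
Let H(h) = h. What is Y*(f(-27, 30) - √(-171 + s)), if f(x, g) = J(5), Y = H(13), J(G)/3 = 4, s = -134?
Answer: 156 - 13*I*√305 ≈ 156.0 - 227.04*I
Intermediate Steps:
J(G) = 12 (J(G) = 3*4 = 12)
Y = 13
f(x, g) = 12
Y*(f(-27, 30) - √(-171 + s)) = 13*(12 - √(-171 - 134)) = 13*(12 - √(-305)) = 13*(12 - I*√305) = 156 - 13*I*√305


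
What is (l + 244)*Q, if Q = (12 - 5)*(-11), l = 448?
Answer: -53284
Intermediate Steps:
Q = -77 (Q = 7*(-11) = -77)
(l + 244)*Q = (448 + 244)*(-77) = 692*(-77) = -53284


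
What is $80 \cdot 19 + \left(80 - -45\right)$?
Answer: $1645$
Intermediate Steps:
$80 \cdot 19 + \left(80 - -45\right) = 1520 + \left(80 + 45\right) = 1520 + 125 = 1645$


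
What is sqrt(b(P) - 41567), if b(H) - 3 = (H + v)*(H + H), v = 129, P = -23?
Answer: 6*I*sqrt(1290) ≈ 215.5*I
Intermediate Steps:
b(H) = 3 + 2*H*(129 + H) (b(H) = 3 + (H + 129)*(H + H) = 3 + (129 + H)*(2*H) = 3 + 2*H*(129 + H))
sqrt(b(P) - 41567) = sqrt((3 + 2*(-23)**2 + 258*(-23)) - 41567) = sqrt((3 + 2*529 - 5934) - 41567) = sqrt((3 + 1058 - 5934) - 41567) = sqrt(-4873 - 41567) = sqrt(-46440) = 6*I*sqrt(1290)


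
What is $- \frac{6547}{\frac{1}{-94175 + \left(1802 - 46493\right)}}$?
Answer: $909155702$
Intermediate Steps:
$- \frac{6547}{\frac{1}{-94175 + \left(1802 - 46493\right)}} = - \frac{6547}{\frac{1}{-94175 - 44691}} = - \frac{6547}{\frac{1}{-138866}} = - \frac{6547}{- \frac{1}{138866}} = \left(-6547\right) \left(-138866\right) = 909155702$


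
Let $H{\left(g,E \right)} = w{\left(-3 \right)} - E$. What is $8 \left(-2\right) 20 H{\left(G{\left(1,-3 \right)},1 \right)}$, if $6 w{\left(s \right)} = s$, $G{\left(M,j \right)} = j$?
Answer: $480$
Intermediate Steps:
$w{\left(s \right)} = \frac{s}{6}$
$H{\left(g,E \right)} = - \frac{1}{2} - E$ ($H{\left(g,E \right)} = \frac{1}{6} \left(-3\right) - E = - \frac{1}{2} - E$)
$8 \left(-2\right) 20 H{\left(G{\left(1,-3 \right)},1 \right)} = 8 \left(-2\right) 20 \left(- \frac{1}{2} - 1\right) = \left(-16\right) 20 \left(- \frac{1}{2} - 1\right) = \left(-320\right) \left(- \frac{3}{2}\right) = 480$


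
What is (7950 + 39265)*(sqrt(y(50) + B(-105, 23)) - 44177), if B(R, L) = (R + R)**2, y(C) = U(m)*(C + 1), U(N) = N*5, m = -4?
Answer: -2085817055 + 94430*sqrt(10770) ≈ -2.0760e+9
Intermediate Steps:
U(N) = 5*N
y(C) = -20 - 20*C (y(C) = (5*(-4))*(C + 1) = -20*(1 + C) = -20 - 20*C)
B(R, L) = 4*R**2 (B(R, L) = (2*R)**2 = 4*R**2)
(7950 + 39265)*(sqrt(y(50) + B(-105, 23)) - 44177) = (7950 + 39265)*(sqrt((-20 - 20*50) + 4*(-105)**2) - 44177) = 47215*(sqrt((-20 - 1000) + 4*11025) - 44177) = 47215*(sqrt(-1020 + 44100) - 44177) = 47215*(sqrt(43080) - 44177) = 47215*(2*sqrt(10770) - 44177) = 47215*(-44177 + 2*sqrt(10770)) = -2085817055 + 94430*sqrt(10770)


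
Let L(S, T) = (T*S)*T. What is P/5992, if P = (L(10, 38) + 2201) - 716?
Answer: 2275/856 ≈ 2.6577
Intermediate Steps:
L(S, T) = S*T² (L(S, T) = (S*T)*T = S*T²)
P = 15925 (P = (10*38² + 2201) - 716 = (10*1444 + 2201) - 716 = (14440 + 2201) - 716 = 16641 - 716 = 15925)
P/5992 = 15925/5992 = 15925*(1/5992) = 2275/856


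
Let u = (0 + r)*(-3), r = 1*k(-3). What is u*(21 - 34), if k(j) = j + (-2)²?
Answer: 39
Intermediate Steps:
k(j) = 4 + j (k(j) = j + 4 = 4 + j)
r = 1 (r = 1*(4 - 3) = 1*1 = 1)
u = -3 (u = (0 + 1)*(-3) = 1*(-3) = -3)
u*(21 - 34) = -3*(21 - 34) = -3*(-13) = 39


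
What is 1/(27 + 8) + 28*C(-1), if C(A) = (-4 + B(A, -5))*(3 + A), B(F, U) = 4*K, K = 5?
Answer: 31361/35 ≈ 896.03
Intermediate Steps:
B(F, U) = 20 (B(F, U) = 4*5 = 20)
C(A) = 48 + 16*A (C(A) = (-4 + 20)*(3 + A) = 16*(3 + A) = 48 + 16*A)
1/(27 + 8) + 28*C(-1) = 1/(27 + 8) + 28*(48 + 16*(-1)) = 1/35 + 28*(48 - 16) = 1/35 + 28*32 = 1/35 + 896 = 31361/35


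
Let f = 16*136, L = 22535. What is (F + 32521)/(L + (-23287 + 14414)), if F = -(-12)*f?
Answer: 58633/13662 ≈ 4.2917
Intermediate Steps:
f = 2176
F = 26112 (F = -(-12)*2176 = -12*(-2176) = 26112)
(F + 32521)/(L + (-23287 + 14414)) = (26112 + 32521)/(22535 + (-23287 + 14414)) = 58633/(22535 - 8873) = 58633/13662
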